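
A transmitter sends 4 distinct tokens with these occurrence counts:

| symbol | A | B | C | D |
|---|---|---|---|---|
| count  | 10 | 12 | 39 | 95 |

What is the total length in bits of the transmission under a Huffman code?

Greedily combine the two least-frequent nodes:
A(10) + B(12) → 22
22 + C(39) → 61
61 + D(95) → 156
Each symbol's bit-cost is frequency × depth; summing gives 239 bits (equivalently 22 + 61 + 156).

239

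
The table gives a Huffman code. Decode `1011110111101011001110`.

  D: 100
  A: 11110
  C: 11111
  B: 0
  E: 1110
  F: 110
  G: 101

Read left to right; each codeword is recognised as soon as it completes (prefix code):
  101→G | 1110→E | 11110→A | 101→G | 100→D | 1110→E
Decoded message: GEAGDE

GEAGDE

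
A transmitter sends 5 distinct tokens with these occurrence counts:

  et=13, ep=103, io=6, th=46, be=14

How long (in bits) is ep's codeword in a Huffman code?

1

Repeatedly merge the two smallest:
io(6) + et(13) → 19
be(14) + 19 → 33
33 + th(46) → 79
79 + ep(103) → 182
ep is merged only at the final step, so code length = 1.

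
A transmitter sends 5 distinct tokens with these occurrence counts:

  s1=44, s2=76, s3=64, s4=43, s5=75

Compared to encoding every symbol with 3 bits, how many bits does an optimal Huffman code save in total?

215

Fixed-length: 3 bits × 302 symbols = 906 bits.
Huffman merges:
combine s4(43), s1(44) → 87
combine s3(64), s5(75) → 139
combine s2(76), 87 → 163
combine 139, 163 → 302
Huffman total = 87 + 139 + 163 + 302 = 691 bits.
Saving = 906 − 691 = 215 bits.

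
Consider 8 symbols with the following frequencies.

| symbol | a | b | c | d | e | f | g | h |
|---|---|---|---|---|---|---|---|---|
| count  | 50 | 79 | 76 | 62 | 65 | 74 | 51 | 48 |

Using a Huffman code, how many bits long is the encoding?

Greedily combine the two least-frequent nodes:
h(48) + a(50) → 98
g(51) + d(62) → 113
e(65) + f(74) → 139
c(76) + b(79) → 155
98 + 113 → 211
139 + 155 → 294
211 + 294 → 505
Each symbol's bit-cost is frequency × depth; summing gives 1515 bits (equivalently 98 + 113 + 139 + 155 + 211 + 294 + 505).

1515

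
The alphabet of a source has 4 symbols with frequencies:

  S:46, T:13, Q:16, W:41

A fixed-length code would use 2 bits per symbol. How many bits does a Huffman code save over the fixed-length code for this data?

17

Fixed-length: 2 bits × 116 symbols = 232 bits.
Huffman merges:
combine T(13), Q(16) → 29
combine 29, W(41) → 70
combine S(46), 70 → 116
Huffman total = 29 + 70 + 116 = 215 bits.
Saving = 232 − 215 = 17 bits.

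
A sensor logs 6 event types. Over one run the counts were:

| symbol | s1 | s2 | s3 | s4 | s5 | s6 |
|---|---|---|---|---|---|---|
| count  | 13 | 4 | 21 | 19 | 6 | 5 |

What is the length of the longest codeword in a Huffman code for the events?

Merge the two lowest-weight nodes at each step:
s2(4) + s6(5) → 9
s5(6) + 9 → 15
s1(13) + 15 → 28
s4(19) + s3(21) → 40
28 + 40 → 68
Maximum depth reached is 4.

4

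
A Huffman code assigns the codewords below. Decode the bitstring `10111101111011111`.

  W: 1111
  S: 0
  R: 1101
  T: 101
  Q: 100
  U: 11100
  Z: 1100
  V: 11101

TVVW

Read left to right; each codeword is recognised as soon as it completes (prefix code):
  101→T | 11101→V | 11101→V | 1111→W
Decoded message: TVVW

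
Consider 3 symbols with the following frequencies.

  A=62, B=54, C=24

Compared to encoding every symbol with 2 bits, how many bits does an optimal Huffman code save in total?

62

Fixed-length: 2 bits × 140 symbols = 280 bits.
Huffman merges:
merge C(24) and B(54): 78
merge A(62) and 78: 140
Huffman total = 78 + 140 = 218 bits.
Saving = 280 − 218 = 62 bits.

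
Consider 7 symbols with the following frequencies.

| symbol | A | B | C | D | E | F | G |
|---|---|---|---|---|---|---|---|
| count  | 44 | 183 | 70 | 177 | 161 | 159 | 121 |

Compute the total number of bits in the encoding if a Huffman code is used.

2499

Greedily combine the two least-frequent nodes:
combine A(44), C(70) → 114
combine 114, G(121) → 235
combine F(159), E(161) → 320
combine D(177), B(183) → 360
combine 235, 320 → 555
combine 360, 555 → 915
Total encoded bits = sum of merged weights = 114 + 235 + 320 + 360 + 555 + 915 = 2499.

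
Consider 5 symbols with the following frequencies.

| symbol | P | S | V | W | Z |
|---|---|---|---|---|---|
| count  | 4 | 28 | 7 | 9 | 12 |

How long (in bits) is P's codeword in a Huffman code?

4

Huffman merges, smallest pair first:
P(4) + V(7) → 11
W(9) + 11 → 20
Z(12) + 20 → 32
S(28) + 32 → 60
The subtree containing P is merged 4 times, so code length = 4.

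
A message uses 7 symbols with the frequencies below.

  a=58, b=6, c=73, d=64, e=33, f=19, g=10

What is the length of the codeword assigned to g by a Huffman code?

5

Huffman merges, smallest pair first:
merge b(6) and g(10): 16
merge 16 and f(19): 35
merge e(33) and 35: 68
merge a(58) and d(64): 122
merge 68 and c(73): 141
merge 122 and 141: 263
g's leaf is at depth 5, giving a 5-bit codeword.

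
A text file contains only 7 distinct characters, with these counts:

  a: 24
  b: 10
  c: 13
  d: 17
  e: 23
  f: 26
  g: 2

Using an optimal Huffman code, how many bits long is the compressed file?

307

Build the Huffman tree bottom-up:
combine g(2), b(10) → 12
combine 12, c(13) → 25
combine d(17), e(23) → 40
combine a(24), 25 → 49
combine f(26), 40 → 66
combine 49, 66 → 115
The encoded length is the sum of every internal node's weight: 12 + 25 + 40 + 49 + 66 + 115 = 307 bits.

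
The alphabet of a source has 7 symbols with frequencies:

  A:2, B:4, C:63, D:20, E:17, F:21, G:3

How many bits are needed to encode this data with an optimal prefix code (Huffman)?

278

Greedily combine the two least-frequent nodes:
A(2) + G(3) → 5
B(4) + 5 → 9
9 + E(17) → 26
D(20) + F(21) → 41
26 + 41 → 67
C(63) + 67 → 130
Total encoded bits = sum of merged weights = 5 + 9 + 26 + 41 + 67 + 130 = 278.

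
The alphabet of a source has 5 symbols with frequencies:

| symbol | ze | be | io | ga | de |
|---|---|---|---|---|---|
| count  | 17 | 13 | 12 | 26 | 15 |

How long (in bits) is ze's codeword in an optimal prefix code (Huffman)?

2

Huffman merges, smallest pair first:
combine io(12), be(13) → 25
combine de(15), ze(17) → 32
combine 25, ga(26) → 51
combine 32, 51 → 83
ze sits 2 levels below the root, so its codeword is 2 bits.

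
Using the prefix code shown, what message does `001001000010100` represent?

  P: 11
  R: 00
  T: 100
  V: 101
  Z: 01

Read left to right; each codeword is recognised as soon as it completes (prefix code):
  00→R | 100→T | 100→T | 00→R | 101→V | 00→R
Decoded message: RTTRVR

RTTRVR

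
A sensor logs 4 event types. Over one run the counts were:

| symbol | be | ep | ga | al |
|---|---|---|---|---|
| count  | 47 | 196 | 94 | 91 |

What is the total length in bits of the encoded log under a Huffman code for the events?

798

Merge the two smallest weights repeatedly:
merge be(47) and al(91): 138
merge ga(94) and 138: 232
merge ep(196) and 232: 428
The encoded length is the sum of every internal node's weight: 138 + 232 + 428 = 798 bits.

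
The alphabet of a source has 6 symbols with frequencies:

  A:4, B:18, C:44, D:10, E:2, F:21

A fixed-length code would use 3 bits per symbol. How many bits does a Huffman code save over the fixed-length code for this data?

Fixed-length: 3 bits × 99 symbols = 297 bits.
Huffman merges:
E(2) + A(4) → 6
6 + D(10) → 16
16 + B(18) → 34
F(21) + 34 → 55
C(44) + 55 → 99
Huffman total = 6 + 16 + 34 + 55 + 99 = 210 bits.
Saving = 297 − 210 = 87 bits.

87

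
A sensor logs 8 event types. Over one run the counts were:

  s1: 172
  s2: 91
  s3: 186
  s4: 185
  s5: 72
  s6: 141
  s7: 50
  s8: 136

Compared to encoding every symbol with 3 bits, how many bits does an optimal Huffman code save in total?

Fixed-length: 3 bits × 1033 symbols = 3099 bits.
Huffman merges:
s7(50) + s5(72) → 122
s2(91) + 122 → 213
s8(136) + s6(141) → 277
s1(172) + s4(185) → 357
s3(186) + 213 → 399
277 + 357 → 634
399 + 634 → 1033
Huffman total = 122 + 213 + 277 + 357 + 399 + 634 + 1033 = 3035 bits.
Saving = 3099 − 3035 = 64 bits.

64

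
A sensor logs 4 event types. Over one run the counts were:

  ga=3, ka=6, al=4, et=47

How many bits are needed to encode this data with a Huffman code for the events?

Merge the two smallest weights repeatedly:
merge ga(3) and al(4): 7
merge ka(6) and 7: 13
merge 13 and et(47): 60
Each symbol's bit-cost is frequency × depth; summing gives 80 bits (equivalently 7 + 13 + 60).

80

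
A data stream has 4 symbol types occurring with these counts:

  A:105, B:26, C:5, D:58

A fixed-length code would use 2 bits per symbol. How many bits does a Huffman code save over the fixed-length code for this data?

Fixed-length: 2 bits × 194 symbols = 388 bits.
Huffman merges:
merge C(5) and B(26): 31
merge 31 and D(58): 89
merge 89 and A(105): 194
Huffman total = 31 + 89 + 194 = 314 bits.
Saving = 388 − 314 = 74 bits.

74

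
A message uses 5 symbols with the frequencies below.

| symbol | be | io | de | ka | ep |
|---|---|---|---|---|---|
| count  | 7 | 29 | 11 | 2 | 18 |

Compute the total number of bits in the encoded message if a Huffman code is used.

Merge the two smallest weights repeatedly:
merge ka(2) and be(7): 9
merge 9 and de(11): 20
merge ep(18) and 20: 38
merge io(29) and 38: 67
The encoded length is the sum of every internal node's weight: 9 + 20 + 38 + 67 = 134 bits.

134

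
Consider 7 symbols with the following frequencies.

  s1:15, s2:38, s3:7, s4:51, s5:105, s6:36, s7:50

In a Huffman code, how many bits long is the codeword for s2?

Build the tree from the bottom:
merge s3(7) and s1(15): 22
merge 22 and s6(36): 58
merge s2(38) and s7(50): 88
merge s4(51) and 58: 109
merge 88 and s5(105): 193
merge 109 and 193: 302
The subtree containing s2 is merged 3 times, so code length = 3.

3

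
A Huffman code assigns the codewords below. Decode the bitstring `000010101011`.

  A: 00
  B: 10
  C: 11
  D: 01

Read left to right; each codeword is recognised as soon as it completes (prefix code):
  00→A | 00→A | 10→B | 10→B | 10→B | 11→C
Decoded message: AABBBC

AABBBC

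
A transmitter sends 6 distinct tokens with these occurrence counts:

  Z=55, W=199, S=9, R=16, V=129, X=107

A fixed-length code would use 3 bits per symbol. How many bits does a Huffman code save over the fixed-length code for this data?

Fixed-length: 3 bits × 515 symbols = 1545 bits.
Huffman merges:
combine S(9), R(16) → 25
combine 25, Z(55) → 80
combine 80, X(107) → 187
combine V(129), 187 → 316
combine W(199), 316 → 515
Huffman total = 25 + 80 + 187 + 316 + 515 = 1123 bits.
Saving = 1545 − 1123 = 422 bits.

422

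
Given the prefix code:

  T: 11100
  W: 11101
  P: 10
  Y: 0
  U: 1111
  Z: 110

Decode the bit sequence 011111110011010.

Read left to right; each codeword is recognised as soon as it completes (prefix code):
  0→Y | 1111→U | 11100→T | 110→Z | 10→P
Decoded message: YUTZP

YUTZP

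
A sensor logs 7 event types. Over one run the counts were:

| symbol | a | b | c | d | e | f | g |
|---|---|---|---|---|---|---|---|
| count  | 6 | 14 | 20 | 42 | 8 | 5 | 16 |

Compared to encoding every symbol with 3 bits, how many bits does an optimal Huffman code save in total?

Fixed-length: 3 bits × 111 symbols = 333 bits.
Huffman merges:
f(5) + a(6) → 11
e(8) + 11 → 19
b(14) + g(16) → 30
19 + c(20) → 39
30 + 39 → 69
d(42) + 69 → 111
Huffman total = 11 + 19 + 30 + 39 + 69 + 111 = 279 bits.
Saving = 333 − 279 = 54 bits.

54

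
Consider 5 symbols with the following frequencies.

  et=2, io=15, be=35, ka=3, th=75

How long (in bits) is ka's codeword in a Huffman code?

Repeatedly merge the two smallest:
et(2) + ka(3) → 5
5 + io(15) → 20
20 + be(35) → 55
55 + th(75) → 130
ka sits 4 levels below the root, so its codeword is 4 bits.

4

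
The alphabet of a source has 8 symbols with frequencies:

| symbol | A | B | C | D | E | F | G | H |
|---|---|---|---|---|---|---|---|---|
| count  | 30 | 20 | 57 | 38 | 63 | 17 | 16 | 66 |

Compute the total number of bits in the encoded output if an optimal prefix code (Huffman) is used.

Greedily combine the two least-frequent nodes:
G(16) + F(17) → 33
B(20) + A(30) → 50
33 + D(38) → 71
50 + C(57) → 107
E(63) + H(66) → 129
71 + 107 → 178
129 + 178 → 307
Each symbol's bit-cost is frequency × depth; summing gives 875 bits (equivalently 33 + 50 + 71 + 107 + 129 + 178 + 307).

875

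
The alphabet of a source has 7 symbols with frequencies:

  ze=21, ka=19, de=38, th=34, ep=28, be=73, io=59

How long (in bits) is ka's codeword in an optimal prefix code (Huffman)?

Build the tree from the bottom:
ka(19) + ze(21) → 40
ep(28) + th(34) → 62
de(38) + 40 → 78
io(59) + 62 → 121
be(73) + 78 → 151
121 + 151 → 272
ka's leaf is at depth 4, giving a 4-bit codeword.

4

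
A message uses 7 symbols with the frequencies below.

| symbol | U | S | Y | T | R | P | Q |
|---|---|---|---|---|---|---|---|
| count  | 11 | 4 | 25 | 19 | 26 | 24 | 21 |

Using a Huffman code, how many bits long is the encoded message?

Merge the two smallest weights repeatedly:
S(4) + U(11) → 15
15 + T(19) → 34
Q(21) + P(24) → 45
Y(25) + R(26) → 51
34 + 45 → 79
51 + 79 → 130
The encoded length is the sum of every internal node's weight: 15 + 34 + 45 + 51 + 79 + 130 = 354 bits.

354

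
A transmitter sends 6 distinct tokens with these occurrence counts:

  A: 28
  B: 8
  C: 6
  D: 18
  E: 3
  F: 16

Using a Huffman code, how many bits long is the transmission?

Merge the two smallest weights repeatedly:
combine E(3), C(6) → 9
combine B(8), 9 → 17
combine F(16), 17 → 33
combine D(18), A(28) → 46
combine 33, 46 → 79
Total encoded bits = sum of merged weights = 9 + 17 + 33 + 46 + 79 = 184.

184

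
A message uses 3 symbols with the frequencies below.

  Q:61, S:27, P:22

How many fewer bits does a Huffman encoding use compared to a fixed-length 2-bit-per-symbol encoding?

61

Fixed-length: 2 bits × 110 symbols = 220 bits.
Huffman merges:
P(22) + S(27) → 49
49 + Q(61) → 110
Huffman total = 49 + 110 = 159 bits.
Saving = 220 − 159 = 61 bits.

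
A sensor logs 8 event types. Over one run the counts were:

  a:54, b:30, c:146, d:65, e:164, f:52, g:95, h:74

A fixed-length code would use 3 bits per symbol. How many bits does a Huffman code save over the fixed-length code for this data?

Fixed-length: 3 bits × 680 symbols = 2040 bits.
Huffman merges:
merge b(30) and f(52): 82
merge a(54) and d(65): 119
merge h(74) and 82: 156
merge g(95) and 119: 214
merge c(146) and 156: 302
merge e(164) and 214: 378
merge 302 and 378: 680
Huffman total = 82 + 119 + 156 + 214 + 302 + 378 + 680 = 1931 bits.
Saving = 2040 − 1931 = 109 bits.

109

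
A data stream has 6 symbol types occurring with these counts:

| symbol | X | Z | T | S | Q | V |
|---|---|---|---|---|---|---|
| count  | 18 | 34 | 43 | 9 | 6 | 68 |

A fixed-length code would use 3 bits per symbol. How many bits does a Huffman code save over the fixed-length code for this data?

131

Fixed-length: 3 bits × 178 symbols = 534 bits.
Huffman merges:
merge Q(6) and S(9): 15
merge 15 and X(18): 33
merge 33 and Z(34): 67
merge T(43) and 67: 110
merge V(68) and 110: 178
Huffman total = 15 + 33 + 67 + 110 + 178 = 403 bits.
Saving = 534 − 403 = 131 bits.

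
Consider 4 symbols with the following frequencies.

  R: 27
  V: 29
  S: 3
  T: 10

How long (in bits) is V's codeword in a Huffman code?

Build the tree from the bottom:
combine S(3), T(10) → 13
combine 13, R(27) → 40
combine V(29), 40 → 69
V is a child of the root — depth 1, so its codeword is a single bit.

1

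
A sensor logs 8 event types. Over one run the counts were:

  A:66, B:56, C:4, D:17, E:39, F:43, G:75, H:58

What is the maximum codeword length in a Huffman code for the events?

Merge the two lowest-weight nodes at each step:
merge C(4) and D(17): 21
merge 21 and E(39): 60
merge F(43) and B(56): 99
merge H(58) and 60: 118
merge A(66) and G(75): 141
merge 99 and 118: 217
merge 141 and 217: 358
Maximum depth reached is 5.

5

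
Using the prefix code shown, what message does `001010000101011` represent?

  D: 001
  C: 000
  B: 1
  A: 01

DACAAAB

Read left to right; each codeword is recognised as soon as it completes (prefix code):
  001→D | 01→A | 000→C | 01→A | 01→A | 01→A | 1→B
Decoded message: DACAAAB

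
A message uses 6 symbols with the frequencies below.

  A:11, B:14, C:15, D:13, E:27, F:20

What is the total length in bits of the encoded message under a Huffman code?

253

Greedily combine the two least-frequent nodes:
merge A(11) and D(13): 24
merge B(14) and C(15): 29
merge F(20) and 24: 44
merge E(27) and 29: 56
merge 44 and 56: 100
Total encoded bits = sum of merged weights = 24 + 29 + 44 + 56 + 100 = 253.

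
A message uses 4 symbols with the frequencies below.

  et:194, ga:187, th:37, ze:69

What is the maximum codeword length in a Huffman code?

Merge the two lowest-weight nodes at each step:
combine th(37), ze(69) → 106
combine 106, ga(187) → 293
combine et(194), 293 → 487
The rarest symbols sit at the bottom; the longest codeword is 3 bits.

3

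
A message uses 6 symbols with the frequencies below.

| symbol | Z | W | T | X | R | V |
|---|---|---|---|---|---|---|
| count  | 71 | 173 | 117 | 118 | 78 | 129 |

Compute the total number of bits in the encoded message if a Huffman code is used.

1756

Build the Huffman tree bottom-up:
merge Z(71) and R(78): 149
merge T(117) and X(118): 235
merge V(129) and 149: 278
merge W(173) and 235: 408
merge 278 and 408: 686
Each symbol's bit-cost is frequency × depth; summing gives 1756 bits (equivalently 149 + 235 + 278 + 408 + 686).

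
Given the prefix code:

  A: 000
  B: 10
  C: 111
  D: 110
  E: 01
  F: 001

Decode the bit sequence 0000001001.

AABE

Read left to right; each codeword is recognised as soon as it completes (prefix code):
  000→A | 000→A | 10→B | 01→E
Decoded message: AABE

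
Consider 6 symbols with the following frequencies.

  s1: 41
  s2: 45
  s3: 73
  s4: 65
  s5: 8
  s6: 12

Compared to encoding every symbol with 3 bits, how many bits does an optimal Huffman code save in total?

Fixed-length: 3 bits × 244 symbols = 732 bits.
Huffman merges:
combine s5(8), s6(12) → 20
combine 20, s1(41) → 61
combine s2(45), 61 → 106
combine s4(65), s3(73) → 138
combine 106, 138 → 244
Huffman total = 20 + 61 + 106 + 138 + 244 = 569 bits.
Saving = 732 − 569 = 163 bits.

163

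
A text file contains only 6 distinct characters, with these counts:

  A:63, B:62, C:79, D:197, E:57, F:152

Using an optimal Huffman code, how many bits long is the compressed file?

Build the Huffman tree bottom-up:
E(57) + B(62) → 119
A(63) + C(79) → 142
119 + 142 → 261
F(152) + D(197) → 349
261 + 349 → 610
Each symbol's bit-cost is frequency × depth; summing gives 1481 bits (equivalently 119 + 142 + 261 + 349 + 610).

1481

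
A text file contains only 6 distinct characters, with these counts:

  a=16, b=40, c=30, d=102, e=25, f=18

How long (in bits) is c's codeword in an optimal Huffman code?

Repeatedly merge the two smallest:
a(16) + f(18) → 34
e(25) + c(30) → 55
34 + b(40) → 74
55 + 74 → 129
d(102) + 129 → 231
c's leaf is at depth 3, giving a 3-bit codeword.

3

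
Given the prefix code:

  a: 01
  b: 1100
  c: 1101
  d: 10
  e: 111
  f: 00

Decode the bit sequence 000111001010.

Read left to right; each codeword is recognised as soon as it completes (prefix code):
  00→f | 01→a | 1100→b | 10→d | 10→d
Decoded message: fabdd

fabdd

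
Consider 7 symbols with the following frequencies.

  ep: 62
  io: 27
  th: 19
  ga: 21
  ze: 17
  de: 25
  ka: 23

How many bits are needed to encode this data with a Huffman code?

Merge the two smallest weights repeatedly:
combine ze(17), th(19) → 36
combine ga(21), ka(23) → 44
combine de(25), io(27) → 52
combine 36, 44 → 80
combine 52, ep(62) → 114
combine 80, 114 → 194
The encoded length is the sum of every internal node's weight: 36 + 44 + 52 + 80 + 114 + 194 = 520 bits.

520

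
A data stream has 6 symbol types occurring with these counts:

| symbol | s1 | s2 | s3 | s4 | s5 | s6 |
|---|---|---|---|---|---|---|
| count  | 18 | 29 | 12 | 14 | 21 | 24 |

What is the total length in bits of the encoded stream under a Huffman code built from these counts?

301

Greedily combine the two least-frequent nodes:
merge s3(12) and s4(14): 26
merge s1(18) and s5(21): 39
merge s6(24) and 26: 50
merge s2(29) and 39: 68
merge 50 and 68: 118
The encoded length is the sum of every internal node's weight: 26 + 39 + 50 + 68 + 118 = 301 bits.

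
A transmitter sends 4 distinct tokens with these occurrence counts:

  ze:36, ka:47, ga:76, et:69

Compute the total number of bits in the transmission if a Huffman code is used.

Greedily combine the two least-frequent nodes:
merge ze(36) and ka(47): 83
merge et(69) and ga(76): 145
merge 83 and 145: 228
Total encoded bits = sum of merged weights = 83 + 145 + 228 = 456.

456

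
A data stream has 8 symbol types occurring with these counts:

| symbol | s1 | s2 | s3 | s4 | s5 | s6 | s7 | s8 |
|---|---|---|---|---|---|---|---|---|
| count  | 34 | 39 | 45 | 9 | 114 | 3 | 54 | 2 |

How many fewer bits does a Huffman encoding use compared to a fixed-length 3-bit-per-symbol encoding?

161

Fixed-length: 3 bits × 300 symbols = 900 bits.
Huffman merges:
merge s8(2) and s6(3): 5
merge 5 and s4(9): 14
merge 14 and s1(34): 48
merge s2(39) and s3(45): 84
merge 48 and s7(54): 102
merge 84 and 102: 186
merge s5(114) and 186: 300
Huffman total = 5 + 14 + 48 + 84 + 102 + 186 + 300 = 739 bits.
Saving = 900 − 739 = 161 bits.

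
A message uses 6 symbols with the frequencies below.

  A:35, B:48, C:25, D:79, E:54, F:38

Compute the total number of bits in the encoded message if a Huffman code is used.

704

Merge the two smallest weights repeatedly:
merge C(25) and A(35): 60
merge F(38) and B(48): 86
merge E(54) and 60: 114
merge D(79) and 86: 165
merge 114 and 165: 279
The encoded length is the sum of every internal node's weight: 60 + 86 + 114 + 165 + 279 = 704 bits.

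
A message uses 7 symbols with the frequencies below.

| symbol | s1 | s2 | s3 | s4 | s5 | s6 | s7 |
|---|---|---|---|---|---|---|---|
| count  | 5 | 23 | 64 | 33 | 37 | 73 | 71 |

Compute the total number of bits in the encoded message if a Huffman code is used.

Build the Huffman tree bottom-up:
combine s1(5), s2(23) → 28
combine 28, s4(33) → 61
combine s5(37), 61 → 98
combine s3(64), s7(71) → 135
combine s6(73), 98 → 171
combine 135, 171 → 306
Each symbol's bit-cost is frequency × depth; summing gives 799 bits (equivalently 28 + 61 + 98 + 135 + 171 + 306).

799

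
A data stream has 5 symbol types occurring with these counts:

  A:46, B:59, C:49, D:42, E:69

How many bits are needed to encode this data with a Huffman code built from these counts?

Greedily combine the two least-frequent nodes:
combine D(42), A(46) → 88
combine C(49), B(59) → 108
combine E(69), 88 → 157
combine 108, 157 → 265
Each symbol's bit-cost is frequency × depth; summing gives 618 bits (equivalently 88 + 108 + 157 + 265).

618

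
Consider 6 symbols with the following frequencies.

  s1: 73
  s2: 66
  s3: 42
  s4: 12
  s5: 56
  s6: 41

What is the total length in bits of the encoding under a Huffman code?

Build the Huffman tree bottom-up:
s4(12) + s6(41) → 53
s3(42) + 53 → 95
s5(56) + s2(66) → 122
s1(73) + 95 → 168
122 + 168 → 290
Total encoded bits = sum of merged weights = 53 + 95 + 122 + 168 + 290 = 728.

728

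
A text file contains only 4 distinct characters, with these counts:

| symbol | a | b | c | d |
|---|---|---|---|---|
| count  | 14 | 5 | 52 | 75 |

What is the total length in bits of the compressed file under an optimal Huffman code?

Build the Huffman tree bottom-up:
b(5) + a(14) → 19
19 + c(52) → 71
71 + d(75) → 146
The encoded length is the sum of every internal node's weight: 19 + 71 + 146 = 236 bits.

236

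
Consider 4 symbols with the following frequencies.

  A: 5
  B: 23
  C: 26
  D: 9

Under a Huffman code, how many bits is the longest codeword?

3

Merge the two lowest-weight nodes at each step:
A(5) + D(9) → 14
14 + B(23) → 37
C(26) + 37 → 63
The rarest symbols sit at the bottom; the longest codeword is 3 bits.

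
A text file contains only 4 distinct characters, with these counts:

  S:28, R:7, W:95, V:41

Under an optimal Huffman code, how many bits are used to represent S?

3

Repeatedly merge the two smallest:
combine R(7), S(28) → 35
combine 35, V(41) → 76
combine 76, W(95) → 171
S sits 3 levels below the root, so its codeword is 3 bits.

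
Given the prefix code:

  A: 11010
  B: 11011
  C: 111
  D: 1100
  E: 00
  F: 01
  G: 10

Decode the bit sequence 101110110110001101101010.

Read left to right; each codeword is recognised as soon as it completes (prefix code):
  10→G | 111→C | 01→F | 10→G | 1100→D | 01→F | 10→G | 11010→A | 10→G
Decoded message: GCFGDFGAG

GCFGDFGAG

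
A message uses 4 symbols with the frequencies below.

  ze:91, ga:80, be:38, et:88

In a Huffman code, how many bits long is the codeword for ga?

2

Build the tree from the bottom:
be(38) + ga(80) → 118
et(88) + ze(91) → 179
118 + 179 → 297
ga's leaf is at depth 2, giving a 2-bit codeword.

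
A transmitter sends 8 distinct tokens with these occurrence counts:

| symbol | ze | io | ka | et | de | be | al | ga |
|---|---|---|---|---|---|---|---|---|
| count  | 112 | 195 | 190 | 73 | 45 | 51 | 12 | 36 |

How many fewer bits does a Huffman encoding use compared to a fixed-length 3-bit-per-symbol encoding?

244

Fixed-length: 3 bits × 714 symbols = 2142 bits.
Huffman merges:
al(12) + ga(36) → 48
de(45) + 48 → 93
be(51) + et(73) → 124
93 + ze(112) → 205
124 + ka(190) → 314
io(195) + 205 → 400
314 + 400 → 714
Huffman total = 48 + 93 + 124 + 205 + 314 + 400 + 714 = 1898 bits.
Saving = 2142 − 1898 = 244 bits.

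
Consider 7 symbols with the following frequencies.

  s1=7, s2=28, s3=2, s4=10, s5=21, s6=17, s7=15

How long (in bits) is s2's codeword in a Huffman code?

2

Repeatedly merge the two smallest:
s3(2) + s1(7) → 9
9 + s4(10) → 19
s7(15) + s6(17) → 32
19 + s5(21) → 40
s2(28) + 32 → 60
40 + 60 → 100
The subtree containing s2 is merged 2 times, so code length = 2.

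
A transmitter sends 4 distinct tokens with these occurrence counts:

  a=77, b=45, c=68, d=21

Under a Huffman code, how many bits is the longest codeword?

3

Merge the two lowest-weight nodes at each step:
combine d(21), b(45) → 66
combine 66, c(68) → 134
combine a(77), 134 → 211
The rarest symbols sit at the bottom; the longest codeword is 3 bits.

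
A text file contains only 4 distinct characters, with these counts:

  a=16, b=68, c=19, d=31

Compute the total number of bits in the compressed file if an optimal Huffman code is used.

Build the Huffman tree bottom-up:
a(16) + c(19) → 35
d(31) + 35 → 66
66 + b(68) → 134
The encoded length is the sum of every internal node's weight: 35 + 66 + 134 = 235 bits.

235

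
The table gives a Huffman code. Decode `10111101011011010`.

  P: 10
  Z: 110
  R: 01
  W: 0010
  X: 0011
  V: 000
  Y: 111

PYPPZZP

Read left to right; each codeword is recognised as soon as it completes (prefix code):
  10→P | 111→Y | 10→P | 10→P | 110→Z | 110→Z | 10→P
Decoded message: PYPPZZP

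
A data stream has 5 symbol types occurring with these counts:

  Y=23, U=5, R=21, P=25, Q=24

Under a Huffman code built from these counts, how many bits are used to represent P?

Repeatedly merge the two smallest:
merge U(5) and R(21): 26
merge Y(23) and Q(24): 47
merge P(25) and 26: 51
merge 47 and 51: 98
The subtree containing P is merged 2 times, so code length = 2.

2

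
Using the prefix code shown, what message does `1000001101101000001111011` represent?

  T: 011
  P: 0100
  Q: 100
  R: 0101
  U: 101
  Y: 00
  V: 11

QYTTPYTVT

Read left to right; each codeword is recognised as soon as it completes (prefix code):
  100→Q | 00→Y | 011→T | 011→T | 0100→P | 00→Y | 011→T | 11→V | 011→T
Decoded message: QYTTPYTVT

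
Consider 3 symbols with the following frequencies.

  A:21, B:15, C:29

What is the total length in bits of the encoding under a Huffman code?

101

Greedily combine the two least-frequent nodes:
combine B(15), A(21) → 36
combine C(29), 36 → 65
Each symbol's bit-cost is frequency × depth; summing gives 101 bits (equivalently 36 + 65).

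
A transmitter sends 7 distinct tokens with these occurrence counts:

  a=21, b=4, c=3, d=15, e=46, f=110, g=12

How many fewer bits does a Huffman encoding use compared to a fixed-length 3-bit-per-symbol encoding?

Fixed-length: 3 bits × 211 symbols = 633 bits.
Huffman merges:
combine c(3), b(4) → 7
combine 7, g(12) → 19
combine d(15), 19 → 34
combine a(21), 34 → 55
combine e(46), 55 → 101
combine 101, f(110) → 211
Huffman total = 7 + 19 + 34 + 55 + 101 + 211 = 427 bits.
Saving = 633 − 427 = 206 bits.

206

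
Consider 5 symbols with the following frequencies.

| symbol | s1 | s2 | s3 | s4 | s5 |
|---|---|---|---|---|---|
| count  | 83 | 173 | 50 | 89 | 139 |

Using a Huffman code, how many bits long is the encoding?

1201

Build the Huffman tree bottom-up:
combine s3(50), s1(83) → 133
combine s4(89), 133 → 222
combine s5(139), s2(173) → 312
combine 222, 312 → 534
Each symbol's bit-cost is frequency × depth; summing gives 1201 bits (equivalently 133 + 222 + 312 + 534).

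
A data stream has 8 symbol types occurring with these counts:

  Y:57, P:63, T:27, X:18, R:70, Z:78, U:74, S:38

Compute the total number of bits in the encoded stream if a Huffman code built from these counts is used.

Greedily combine the two least-frequent nodes:
X(18) + T(27) → 45
S(38) + 45 → 83
Y(57) + P(63) → 120
R(70) + U(74) → 144
Z(78) + 83 → 161
120 + 144 → 264
161 + 264 → 425
Each symbol's bit-cost is frequency × depth; summing gives 1242 bits (equivalently 45 + 83 + 120 + 144 + 161 + 264 + 425).

1242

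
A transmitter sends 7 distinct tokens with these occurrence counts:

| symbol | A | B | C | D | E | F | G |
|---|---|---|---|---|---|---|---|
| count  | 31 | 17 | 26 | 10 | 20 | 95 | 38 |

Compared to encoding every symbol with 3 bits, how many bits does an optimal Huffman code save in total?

Fixed-length: 3 bits × 237 symbols = 711 bits.
Huffman merges:
merge D(10) and B(17): 27
merge E(20) and C(26): 46
merge 27 and A(31): 58
merge G(38) and 46: 84
merge 58 and 84: 142
merge F(95) and 142: 237
Huffman total = 27 + 46 + 58 + 84 + 142 + 237 = 594 bits.
Saving = 711 − 594 = 117 bits.

117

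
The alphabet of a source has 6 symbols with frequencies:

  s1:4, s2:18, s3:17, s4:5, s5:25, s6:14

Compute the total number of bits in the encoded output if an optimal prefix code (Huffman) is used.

Build the Huffman tree bottom-up:
s1(4) + s4(5) → 9
9 + s6(14) → 23
s3(17) + s2(18) → 35
23 + s5(25) → 48
35 + 48 → 83
The encoded length is the sum of every internal node's weight: 9 + 23 + 35 + 48 + 83 = 198 bits.

198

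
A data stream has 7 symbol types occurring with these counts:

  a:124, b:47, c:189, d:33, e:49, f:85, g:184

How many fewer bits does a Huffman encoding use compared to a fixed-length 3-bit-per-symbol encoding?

Fixed-length: 3 bits × 711 symbols = 2133 bits.
Huffman merges:
merge d(33) and b(47): 80
merge e(49) and 80: 129
merge f(85) and a(124): 209
merge 129 and g(184): 313
merge c(189) and 209: 398
merge 313 and 398: 711
Huffman total = 80 + 129 + 209 + 313 + 398 + 711 = 1840 bits.
Saving = 2133 − 1840 = 293 bits.

293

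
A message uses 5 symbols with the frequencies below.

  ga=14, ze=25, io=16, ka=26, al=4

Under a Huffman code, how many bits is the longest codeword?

Merge the two lowest-weight nodes at each step:
combine al(4), ga(14) → 18
combine io(16), 18 → 34
combine ze(25), ka(26) → 51
combine 34, 51 → 85
The rarest symbols sit at the bottom; the longest codeword is 3 bits.

3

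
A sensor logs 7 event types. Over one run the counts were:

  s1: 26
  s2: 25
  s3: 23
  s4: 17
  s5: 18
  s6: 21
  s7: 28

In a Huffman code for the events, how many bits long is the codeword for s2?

3

Huffman merges, smallest pair first:
merge s4(17) and s5(18): 35
merge s6(21) and s3(23): 44
merge s2(25) and s1(26): 51
merge s7(28) and 35: 63
merge 44 and 51: 95
merge 63 and 95: 158
The subtree containing s2 is merged 3 times, so code length = 3.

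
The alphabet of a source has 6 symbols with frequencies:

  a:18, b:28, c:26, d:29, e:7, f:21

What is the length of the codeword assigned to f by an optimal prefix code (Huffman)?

Huffman merges, smallest pair first:
e(7) + a(18) → 25
f(21) + 25 → 46
c(26) + b(28) → 54
d(29) + 46 → 75
54 + 75 → 129
f sits 3 levels below the root, so its codeword is 3 bits.

3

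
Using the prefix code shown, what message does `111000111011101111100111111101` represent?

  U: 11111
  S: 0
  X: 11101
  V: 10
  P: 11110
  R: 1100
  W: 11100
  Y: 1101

Read left to right; each codeword is recognised as soon as it completes (prefix code):
  11100→W | 0→S | 11101→X | 1101→Y | 11110→P | 0→S | 11111→U | 1101→Y
Decoded message: WSXYPSUY

WSXYPSUY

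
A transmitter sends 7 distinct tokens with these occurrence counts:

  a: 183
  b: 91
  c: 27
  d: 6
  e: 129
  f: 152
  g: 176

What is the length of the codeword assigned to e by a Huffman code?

3

Build the tree from the bottom:
combine d(6), c(27) → 33
combine 33, b(91) → 124
combine 124, e(129) → 253
combine f(152), g(176) → 328
combine a(183), 253 → 436
combine 328, 436 → 764
e sits 3 levels below the root, so its codeword is 3 bits.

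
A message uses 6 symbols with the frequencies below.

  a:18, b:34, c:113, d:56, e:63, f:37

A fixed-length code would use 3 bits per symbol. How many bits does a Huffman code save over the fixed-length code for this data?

Fixed-length: 3 bits × 321 symbols = 963 bits.
Huffman merges:
merge a(18) and b(34): 52
merge f(37) and 52: 89
merge d(56) and e(63): 119
merge 89 and c(113): 202
merge 119 and 202: 321
Huffman total = 52 + 89 + 119 + 202 + 321 = 783 bits.
Saving = 963 − 783 = 180 bits.

180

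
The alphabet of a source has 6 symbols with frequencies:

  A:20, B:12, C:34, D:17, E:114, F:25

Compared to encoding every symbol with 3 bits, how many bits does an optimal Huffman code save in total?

Fixed-length: 3 bits × 222 symbols = 666 bits.
Huffman merges:
B(12) + D(17) → 29
A(20) + F(25) → 45
29 + C(34) → 63
45 + 63 → 108
108 + E(114) → 222
Huffman total = 29 + 45 + 63 + 108 + 222 = 467 bits.
Saving = 666 − 467 = 199 bits.

199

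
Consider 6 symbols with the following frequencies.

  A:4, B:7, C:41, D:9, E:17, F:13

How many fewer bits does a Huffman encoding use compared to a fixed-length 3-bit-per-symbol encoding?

Fixed-length: 3 bits × 91 symbols = 273 bits.
Huffman merges:
merge A(4) and B(7): 11
merge D(9) and 11: 20
merge F(13) and E(17): 30
merge 20 and 30: 50
merge C(41) and 50: 91
Huffman total = 11 + 20 + 30 + 50 + 91 = 202 bits.
Saving = 273 − 202 = 71 bits.

71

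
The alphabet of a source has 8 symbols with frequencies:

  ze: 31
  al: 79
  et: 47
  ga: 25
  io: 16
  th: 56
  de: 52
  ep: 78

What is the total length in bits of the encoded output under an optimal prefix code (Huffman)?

Merge the two smallest weights repeatedly:
io(16) + ga(25) → 41
ze(31) + 41 → 72
et(47) + de(52) → 99
th(56) + 72 → 128
ep(78) + al(79) → 157
99 + 128 → 227
157 + 227 → 384
The encoded length is the sum of every internal node's weight: 41 + 72 + 99 + 128 + 157 + 227 + 384 = 1108 bits.

1108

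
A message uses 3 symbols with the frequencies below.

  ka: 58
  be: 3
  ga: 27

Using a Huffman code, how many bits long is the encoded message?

118

Merge the two smallest weights repeatedly:
be(3) + ga(27) → 30
30 + ka(58) → 88
The encoded length is the sum of every internal node's weight: 30 + 88 = 118 bits.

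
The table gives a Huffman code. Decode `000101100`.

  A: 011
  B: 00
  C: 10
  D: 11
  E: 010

BEDB

Read left to right; each codeword is recognised as soon as it completes (prefix code):
  00→B | 010→E | 11→D | 00→B
Decoded message: BEDB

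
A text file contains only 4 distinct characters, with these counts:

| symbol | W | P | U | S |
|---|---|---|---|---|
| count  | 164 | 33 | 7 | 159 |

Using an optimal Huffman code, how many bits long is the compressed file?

602

Merge the two smallest weights repeatedly:
combine U(7), P(33) → 40
combine 40, S(159) → 199
combine W(164), 199 → 363
The encoded length is the sum of every internal node's weight: 40 + 199 + 363 = 602 bits.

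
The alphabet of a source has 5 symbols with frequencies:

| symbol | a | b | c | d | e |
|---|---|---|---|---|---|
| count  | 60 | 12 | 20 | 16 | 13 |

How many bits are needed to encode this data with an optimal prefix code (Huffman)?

Greedily combine the two least-frequent nodes:
b(12) + e(13) → 25
d(16) + c(20) → 36
25 + 36 → 61
a(60) + 61 → 121
The encoded length is the sum of every internal node's weight: 25 + 36 + 61 + 121 = 243 bits.

243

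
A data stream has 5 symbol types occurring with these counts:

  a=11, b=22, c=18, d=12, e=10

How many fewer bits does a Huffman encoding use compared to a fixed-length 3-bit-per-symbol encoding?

52

Fixed-length: 3 bits × 73 symbols = 219 bits.
Huffman merges:
e(10) + a(11) → 21
d(12) + c(18) → 30
21 + b(22) → 43
30 + 43 → 73
Huffman total = 21 + 30 + 43 + 73 = 167 bits.
Saving = 219 − 167 = 52 bits.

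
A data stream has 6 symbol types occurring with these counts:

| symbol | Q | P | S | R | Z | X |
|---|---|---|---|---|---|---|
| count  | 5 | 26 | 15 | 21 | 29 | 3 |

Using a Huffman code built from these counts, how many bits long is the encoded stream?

229

Greedily combine the two least-frequent nodes:
combine X(3), Q(5) → 8
combine 8, S(15) → 23
combine R(21), 23 → 44
combine P(26), Z(29) → 55
combine 44, 55 → 99
Total encoded bits = sum of merged weights = 8 + 23 + 44 + 55 + 99 = 229.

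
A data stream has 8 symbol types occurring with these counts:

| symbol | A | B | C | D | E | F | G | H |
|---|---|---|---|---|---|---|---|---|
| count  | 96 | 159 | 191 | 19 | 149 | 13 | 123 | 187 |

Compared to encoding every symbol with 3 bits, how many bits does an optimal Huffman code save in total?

218

Fixed-length: 3 bits × 937 symbols = 2811 bits.
Huffman merges:
merge F(13) and D(19): 32
merge 32 and A(96): 128
merge G(123) and 128: 251
merge E(149) and B(159): 308
merge H(187) and C(191): 378
merge 251 and 308: 559
merge 378 and 559: 937
Huffman total = 32 + 128 + 251 + 308 + 378 + 559 + 937 = 2593 bits.
Saving = 2811 − 2593 = 218 bits.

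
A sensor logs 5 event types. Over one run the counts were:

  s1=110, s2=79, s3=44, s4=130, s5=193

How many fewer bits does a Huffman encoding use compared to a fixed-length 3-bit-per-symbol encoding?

Fixed-length: 3 bits × 556 symbols = 1668 bits.
Huffman merges:
s3(44) + s2(79) → 123
s1(110) + 123 → 233
s4(130) + s5(193) → 323
233 + 323 → 556
Huffman total = 123 + 233 + 323 + 556 = 1235 bits.
Saving = 1668 − 1235 = 433 bits.

433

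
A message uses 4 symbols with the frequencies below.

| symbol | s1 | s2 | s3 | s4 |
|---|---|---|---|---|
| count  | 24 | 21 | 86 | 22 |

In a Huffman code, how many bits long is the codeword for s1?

2

Build the tree from the bottom:
combine s2(21), s4(22) → 43
combine s1(24), 43 → 67
combine 67, s3(86) → 153
The subtree containing s1 is merged 2 times, so code length = 2.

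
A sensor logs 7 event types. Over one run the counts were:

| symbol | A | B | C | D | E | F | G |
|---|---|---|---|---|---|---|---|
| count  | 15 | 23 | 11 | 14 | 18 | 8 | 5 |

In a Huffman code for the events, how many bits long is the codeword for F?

4

Huffman merges, smallest pair first:
merge G(5) and F(8): 13
merge C(11) and 13: 24
merge D(14) and A(15): 29
merge E(18) and B(23): 41
merge 24 and 29: 53
merge 41 and 53: 94
F's leaf is at depth 4, giving a 4-bit codeword.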